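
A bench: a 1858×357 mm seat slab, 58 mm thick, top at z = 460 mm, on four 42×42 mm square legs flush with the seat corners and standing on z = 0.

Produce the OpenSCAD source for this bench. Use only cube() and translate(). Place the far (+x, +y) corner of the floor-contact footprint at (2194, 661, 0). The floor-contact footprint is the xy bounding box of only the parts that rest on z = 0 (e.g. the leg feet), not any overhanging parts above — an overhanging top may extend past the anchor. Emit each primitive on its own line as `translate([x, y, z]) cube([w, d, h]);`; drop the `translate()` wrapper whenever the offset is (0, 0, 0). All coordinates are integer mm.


translate([336, 304, 402]) cube([1858, 357, 58]);
translate([336, 304, 0]) cube([42, 42, 402]);
translate([336, 619, 0]) cube([42, 42, 402]);
translate([2152, 304, 0]) cube([42, 42, 402]);
translate([2152, 619, 0]) cube([42, 42, 402]);


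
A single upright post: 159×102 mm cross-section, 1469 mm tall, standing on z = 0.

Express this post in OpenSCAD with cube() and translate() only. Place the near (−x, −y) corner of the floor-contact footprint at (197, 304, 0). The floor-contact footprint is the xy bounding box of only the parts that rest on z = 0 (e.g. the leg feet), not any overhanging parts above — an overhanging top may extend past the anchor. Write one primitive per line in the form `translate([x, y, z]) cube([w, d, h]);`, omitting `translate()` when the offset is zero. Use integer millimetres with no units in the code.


translate([197, 304, 0]) cube([159, 102, 1469]);


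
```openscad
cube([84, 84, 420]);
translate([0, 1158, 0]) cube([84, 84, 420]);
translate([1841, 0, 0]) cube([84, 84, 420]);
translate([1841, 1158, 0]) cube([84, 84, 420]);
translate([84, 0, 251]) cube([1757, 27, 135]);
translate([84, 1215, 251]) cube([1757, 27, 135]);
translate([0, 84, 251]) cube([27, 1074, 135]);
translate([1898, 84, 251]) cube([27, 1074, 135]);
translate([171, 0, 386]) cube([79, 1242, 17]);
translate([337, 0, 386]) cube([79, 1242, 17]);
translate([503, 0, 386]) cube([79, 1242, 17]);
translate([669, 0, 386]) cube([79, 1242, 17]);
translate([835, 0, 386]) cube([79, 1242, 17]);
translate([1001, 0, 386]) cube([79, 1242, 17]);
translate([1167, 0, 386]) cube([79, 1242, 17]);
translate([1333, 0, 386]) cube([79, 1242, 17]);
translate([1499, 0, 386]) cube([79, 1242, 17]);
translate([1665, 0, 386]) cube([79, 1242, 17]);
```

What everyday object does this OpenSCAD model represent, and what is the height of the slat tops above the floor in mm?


A bed frame. The slat-top height is 403 mm.

Four posts, four rails, and a row of slats — a bed frame. Slats sit on the rails at z = 251 + 135 = 386; with slat thickness 17, the top is 403 mm.


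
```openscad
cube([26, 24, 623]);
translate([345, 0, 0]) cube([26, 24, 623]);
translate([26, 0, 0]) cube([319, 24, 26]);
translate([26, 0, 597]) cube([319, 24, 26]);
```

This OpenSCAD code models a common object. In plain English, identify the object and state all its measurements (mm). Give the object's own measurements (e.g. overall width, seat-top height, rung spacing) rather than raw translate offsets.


A rectangular picture frame lying in the x–z plane (depth along y). The opening is 319 mm wide (x) by 571 mm tall (z), surrounded by a border 26 mm wide on all four sides. The frame is 24 mm deep and is made of two full-height vertical stiles with two horizontal rails fitted between them.


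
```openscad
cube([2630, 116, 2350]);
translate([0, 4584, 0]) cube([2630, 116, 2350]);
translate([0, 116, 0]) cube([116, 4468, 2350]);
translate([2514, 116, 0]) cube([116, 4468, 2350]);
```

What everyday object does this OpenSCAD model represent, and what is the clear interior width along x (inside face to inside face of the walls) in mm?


A house (or room) frame. The interior width is 2398 mm.

Four 2350 mm walls enclosing a rectangle with no floor or roof — a room or house frame. Outside width is 2630 mm and wall thickness is 116 mm, so the interior width is 2630 − 2 × 116 = 2398 mm.


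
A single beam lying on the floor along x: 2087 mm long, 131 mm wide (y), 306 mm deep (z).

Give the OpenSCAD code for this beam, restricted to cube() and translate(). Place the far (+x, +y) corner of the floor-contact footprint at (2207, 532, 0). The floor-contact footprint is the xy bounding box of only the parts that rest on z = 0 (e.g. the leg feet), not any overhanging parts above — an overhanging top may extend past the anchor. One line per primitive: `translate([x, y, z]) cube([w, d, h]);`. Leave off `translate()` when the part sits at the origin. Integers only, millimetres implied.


translate([120, 401, 0]) cube([2087, 131, 306]);


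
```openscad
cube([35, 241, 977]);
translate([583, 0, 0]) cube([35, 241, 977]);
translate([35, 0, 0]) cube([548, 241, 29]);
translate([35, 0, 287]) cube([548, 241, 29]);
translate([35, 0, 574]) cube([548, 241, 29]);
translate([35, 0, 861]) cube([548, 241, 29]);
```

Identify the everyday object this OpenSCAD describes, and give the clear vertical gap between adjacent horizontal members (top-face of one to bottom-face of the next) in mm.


A bookshelf. The clear shelf gap is 258 mm.

Two tall side panels with 4 horizontal boards between them — a bookshelf. The first two shelf undersides are at z = 0 and z = 287; with shelf thickness 29, the clear gap is 287 − 0 − 29 = 258 mm.


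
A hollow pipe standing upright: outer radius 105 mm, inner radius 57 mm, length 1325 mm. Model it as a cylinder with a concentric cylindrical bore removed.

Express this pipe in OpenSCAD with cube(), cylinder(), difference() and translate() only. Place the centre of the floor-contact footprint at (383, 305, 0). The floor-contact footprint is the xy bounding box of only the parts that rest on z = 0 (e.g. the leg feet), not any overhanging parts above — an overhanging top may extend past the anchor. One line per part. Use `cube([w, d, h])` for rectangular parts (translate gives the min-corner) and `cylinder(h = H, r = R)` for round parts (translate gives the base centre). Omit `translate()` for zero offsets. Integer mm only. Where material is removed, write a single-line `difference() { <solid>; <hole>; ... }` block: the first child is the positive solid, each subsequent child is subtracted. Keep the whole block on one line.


difference() { translate([383, 305, 0]) cylinder(h = 1325, r = 105); translate([383, 305, 0]) cylinder(h = 1325, r = 57); }


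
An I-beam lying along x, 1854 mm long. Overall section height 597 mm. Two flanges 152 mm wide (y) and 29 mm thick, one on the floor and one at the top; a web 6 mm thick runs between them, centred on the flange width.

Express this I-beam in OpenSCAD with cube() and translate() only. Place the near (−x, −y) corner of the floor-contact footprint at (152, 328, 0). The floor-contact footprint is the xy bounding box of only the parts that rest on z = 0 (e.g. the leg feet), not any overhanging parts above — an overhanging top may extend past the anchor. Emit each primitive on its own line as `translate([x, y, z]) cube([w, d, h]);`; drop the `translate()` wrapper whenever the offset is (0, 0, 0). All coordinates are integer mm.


translate([152, 328, 0]) cube([1854, 152, 29]);
translate([152, 401, 29]) cube([1854, 6, 539]);
translate([152, 328, 568]) cube([1854, 152, 29]);


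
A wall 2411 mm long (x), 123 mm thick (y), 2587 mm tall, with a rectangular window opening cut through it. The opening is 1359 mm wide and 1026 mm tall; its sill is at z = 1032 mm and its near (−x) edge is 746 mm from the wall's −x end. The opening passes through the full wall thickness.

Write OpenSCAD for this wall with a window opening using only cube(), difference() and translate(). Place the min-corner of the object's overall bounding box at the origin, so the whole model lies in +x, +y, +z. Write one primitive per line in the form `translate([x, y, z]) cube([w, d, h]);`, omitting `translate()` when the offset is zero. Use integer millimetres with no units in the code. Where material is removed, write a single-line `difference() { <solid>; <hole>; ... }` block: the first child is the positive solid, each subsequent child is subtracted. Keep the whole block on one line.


difference() { cube([2411, 123, 2587]); translate([746, 0, 1032]) cube([1359, 123, 1026]); }


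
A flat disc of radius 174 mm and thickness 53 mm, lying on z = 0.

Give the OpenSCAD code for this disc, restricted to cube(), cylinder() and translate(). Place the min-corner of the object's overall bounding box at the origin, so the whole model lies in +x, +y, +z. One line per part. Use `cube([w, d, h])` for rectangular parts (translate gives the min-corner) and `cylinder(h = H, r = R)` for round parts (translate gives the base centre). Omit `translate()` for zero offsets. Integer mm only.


translate([174, 174, 0]) cylinder(h = 53, r = 174);


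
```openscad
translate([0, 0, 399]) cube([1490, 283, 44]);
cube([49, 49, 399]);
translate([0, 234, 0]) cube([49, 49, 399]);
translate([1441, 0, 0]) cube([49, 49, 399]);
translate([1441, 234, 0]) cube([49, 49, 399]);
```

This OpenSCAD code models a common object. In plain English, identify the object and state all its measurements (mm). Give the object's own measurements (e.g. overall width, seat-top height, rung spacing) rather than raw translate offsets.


A bench: a 1490×283 mm seat slab, 44 mm thick, top at z = 443 mm, on four 49×49 mm square legs flush with the seat corners and standing on z = 0.


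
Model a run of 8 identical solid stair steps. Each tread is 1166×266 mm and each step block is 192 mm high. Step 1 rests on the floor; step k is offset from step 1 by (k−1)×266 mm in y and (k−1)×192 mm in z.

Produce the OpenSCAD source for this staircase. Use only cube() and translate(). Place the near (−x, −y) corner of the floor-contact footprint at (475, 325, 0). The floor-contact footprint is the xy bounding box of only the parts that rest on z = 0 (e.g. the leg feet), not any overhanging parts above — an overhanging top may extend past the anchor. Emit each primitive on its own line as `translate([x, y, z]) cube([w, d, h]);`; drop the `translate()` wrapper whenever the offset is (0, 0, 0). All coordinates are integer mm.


translate([475, 325, 0]) cube([1166, 266, 192]);
translate([475, 591, 192]) cube([1166, 266, 192]);
translate([475, 857, 384]) cube([1166, 266, 192]);
translate([475, 1123, 576]) cube([1166, 266, 192]);
translate([475, 1389, 768]) cube([1166, 266, 192]);
translate([475, 1655, 960]) cube([1166, 266, 192]);
translate([475, 1921, 1152]) cube([1166, 266, 192]);
translate([475, 2187, 1344]) cube([1166, 266, 192]);


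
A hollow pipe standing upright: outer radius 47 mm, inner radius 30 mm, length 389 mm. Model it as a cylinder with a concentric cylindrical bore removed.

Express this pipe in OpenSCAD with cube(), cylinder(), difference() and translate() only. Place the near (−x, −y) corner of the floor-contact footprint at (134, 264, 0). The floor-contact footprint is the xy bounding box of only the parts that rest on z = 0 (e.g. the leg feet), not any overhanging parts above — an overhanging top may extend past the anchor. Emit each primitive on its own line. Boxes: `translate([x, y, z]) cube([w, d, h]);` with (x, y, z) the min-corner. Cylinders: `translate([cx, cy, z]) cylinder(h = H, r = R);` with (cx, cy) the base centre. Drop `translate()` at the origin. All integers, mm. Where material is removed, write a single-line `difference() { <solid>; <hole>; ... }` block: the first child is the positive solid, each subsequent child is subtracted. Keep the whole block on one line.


difference() { translate([181, 311, 0]) cylinder(h = 389, r = 47); translate([181, 311, 0]) cylinder(h = 389, r = 30); }


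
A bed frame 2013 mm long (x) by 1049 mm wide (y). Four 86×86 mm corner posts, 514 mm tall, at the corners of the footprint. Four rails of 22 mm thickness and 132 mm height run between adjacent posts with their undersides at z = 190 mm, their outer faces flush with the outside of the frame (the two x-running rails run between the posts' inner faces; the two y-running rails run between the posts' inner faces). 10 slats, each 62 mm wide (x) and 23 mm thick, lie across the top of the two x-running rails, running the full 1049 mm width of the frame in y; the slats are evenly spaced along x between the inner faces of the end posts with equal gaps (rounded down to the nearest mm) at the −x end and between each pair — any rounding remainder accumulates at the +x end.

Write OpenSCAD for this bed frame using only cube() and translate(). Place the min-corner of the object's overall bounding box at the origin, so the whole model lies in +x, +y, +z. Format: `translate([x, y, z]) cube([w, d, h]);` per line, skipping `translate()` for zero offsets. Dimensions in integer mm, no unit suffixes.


cube([86, 86, 514]);
translate([0, 963, 0]) cube([86, 86, 514]);
translate([1927, 0, 0]) cube([86, 86, 514]);
translate([1927, 963, 0]) cube([86, 86, 514]);
translate([86, 0, 190]) cube([1841, 22, 132]);
translate([86, 1027, 190]) cube([1841, 22, 132]);
translate([0, 86, 190]) cube([22, 877, 132]);
translate([1991, 86, 190]) cube([22, 877, 132]);
translate([197, 0, 322]) cube([62, 1049, 23]);
translate([370, 0, 322]) cube([62, 1049, 23]);
translate([543, 0, 322]) cube([62, 1049, 23]);
translate([716, 0, 322]) cube([62, 1049, 23]);
translate([889, 0, 322]) cube([62, 1049, 23]);
translate([1062, 0, 322]) cube([62, 1049, 23]);
translate([1235, 0, 322]) cube([62, 1049, 23]);
translate([1408, 0, 322]) cube([62, 1049, 23]);
translate([1581, 0, 322]) cube([62, 1049, 23]);
translate([1754, 0, 322]) cube([62, 1049, 23]);


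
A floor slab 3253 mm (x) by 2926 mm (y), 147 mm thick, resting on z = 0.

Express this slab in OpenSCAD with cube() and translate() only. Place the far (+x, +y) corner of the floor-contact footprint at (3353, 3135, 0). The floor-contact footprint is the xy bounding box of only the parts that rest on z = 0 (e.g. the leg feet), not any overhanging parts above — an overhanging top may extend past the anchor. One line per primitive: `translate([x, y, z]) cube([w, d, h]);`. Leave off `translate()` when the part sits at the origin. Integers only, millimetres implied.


translate([100, 209, 0]) cube([3253, 2926, 147]);


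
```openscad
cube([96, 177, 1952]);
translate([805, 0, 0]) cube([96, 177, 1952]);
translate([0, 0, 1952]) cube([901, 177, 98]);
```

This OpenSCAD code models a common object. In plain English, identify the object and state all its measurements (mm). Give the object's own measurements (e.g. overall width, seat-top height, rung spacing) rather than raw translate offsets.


A door frame. The clear opening is 709 mm wide and 1952 mm high. Two 96 mm wide jambs, 177 mm deep, stand either side of the opening from the floor to the top of the opening. A 98 mm thick head sits across the top of both jambs, spanning the full outside width of the frame.


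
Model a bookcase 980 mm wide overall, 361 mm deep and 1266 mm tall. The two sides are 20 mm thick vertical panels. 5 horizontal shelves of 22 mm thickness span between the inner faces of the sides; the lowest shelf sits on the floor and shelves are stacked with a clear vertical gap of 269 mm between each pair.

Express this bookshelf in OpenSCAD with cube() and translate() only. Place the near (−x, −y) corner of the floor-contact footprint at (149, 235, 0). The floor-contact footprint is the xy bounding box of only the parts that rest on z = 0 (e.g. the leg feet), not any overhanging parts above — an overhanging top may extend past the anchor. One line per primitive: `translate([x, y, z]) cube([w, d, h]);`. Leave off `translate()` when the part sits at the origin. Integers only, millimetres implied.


translate([149, 235, 0]) cube([20, 361, 1266]);
translate([1109, 235, 0]) cube([20, 361, 1266]);
translate([169, 235, 0]) cube([940, 361, 22]);
translate([169, 235, 291]) cube([940, 361, 22]);
translate([169, 235, 582]) cube([940, 361, 22]);
translate([169, 235, 873]) cube([940, 361, 22]);
translate([169, 235, 1164]) cube([940, 361, 22]);


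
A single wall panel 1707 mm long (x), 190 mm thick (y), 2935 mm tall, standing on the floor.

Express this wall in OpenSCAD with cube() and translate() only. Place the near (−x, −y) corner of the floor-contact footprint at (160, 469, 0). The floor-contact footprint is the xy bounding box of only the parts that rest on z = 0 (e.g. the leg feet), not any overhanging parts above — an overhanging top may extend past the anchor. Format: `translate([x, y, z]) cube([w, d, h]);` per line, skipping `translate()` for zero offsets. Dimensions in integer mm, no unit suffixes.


translate([160, 469, 0]) cube([1707, 190, 2935]);


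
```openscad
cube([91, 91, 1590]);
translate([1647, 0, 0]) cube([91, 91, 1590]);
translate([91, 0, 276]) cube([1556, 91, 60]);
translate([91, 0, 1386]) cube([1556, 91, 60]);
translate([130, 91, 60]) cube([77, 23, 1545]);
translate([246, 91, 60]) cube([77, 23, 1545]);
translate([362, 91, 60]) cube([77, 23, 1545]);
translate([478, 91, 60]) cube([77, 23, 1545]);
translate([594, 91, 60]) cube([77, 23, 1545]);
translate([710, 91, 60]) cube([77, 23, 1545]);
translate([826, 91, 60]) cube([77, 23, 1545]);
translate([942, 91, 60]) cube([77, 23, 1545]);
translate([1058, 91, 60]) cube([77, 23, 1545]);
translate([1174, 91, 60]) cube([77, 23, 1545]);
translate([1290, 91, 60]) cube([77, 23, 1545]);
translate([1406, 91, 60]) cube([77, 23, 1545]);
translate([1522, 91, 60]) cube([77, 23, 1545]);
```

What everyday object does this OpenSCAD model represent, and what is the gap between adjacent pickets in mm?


A fence section. The picket gap is 39 mm.

Two posts, two rails, 13 pickets — a fence section. Span 1556 mm holds 13 pickets of 77 mm with 14 equal gaps: ⌊(1556 − 13·77) / 14⌋ = 39 mm.


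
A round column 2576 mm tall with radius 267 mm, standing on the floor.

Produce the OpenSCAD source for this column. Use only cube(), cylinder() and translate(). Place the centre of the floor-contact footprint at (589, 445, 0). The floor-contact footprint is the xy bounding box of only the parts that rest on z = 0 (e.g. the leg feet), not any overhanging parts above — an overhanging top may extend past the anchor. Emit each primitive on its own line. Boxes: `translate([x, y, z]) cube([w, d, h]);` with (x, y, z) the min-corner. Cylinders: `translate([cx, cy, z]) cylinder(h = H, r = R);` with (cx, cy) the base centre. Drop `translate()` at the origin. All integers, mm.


translate([589, 445, 0]) cylinder(h = 2576, r = 267);


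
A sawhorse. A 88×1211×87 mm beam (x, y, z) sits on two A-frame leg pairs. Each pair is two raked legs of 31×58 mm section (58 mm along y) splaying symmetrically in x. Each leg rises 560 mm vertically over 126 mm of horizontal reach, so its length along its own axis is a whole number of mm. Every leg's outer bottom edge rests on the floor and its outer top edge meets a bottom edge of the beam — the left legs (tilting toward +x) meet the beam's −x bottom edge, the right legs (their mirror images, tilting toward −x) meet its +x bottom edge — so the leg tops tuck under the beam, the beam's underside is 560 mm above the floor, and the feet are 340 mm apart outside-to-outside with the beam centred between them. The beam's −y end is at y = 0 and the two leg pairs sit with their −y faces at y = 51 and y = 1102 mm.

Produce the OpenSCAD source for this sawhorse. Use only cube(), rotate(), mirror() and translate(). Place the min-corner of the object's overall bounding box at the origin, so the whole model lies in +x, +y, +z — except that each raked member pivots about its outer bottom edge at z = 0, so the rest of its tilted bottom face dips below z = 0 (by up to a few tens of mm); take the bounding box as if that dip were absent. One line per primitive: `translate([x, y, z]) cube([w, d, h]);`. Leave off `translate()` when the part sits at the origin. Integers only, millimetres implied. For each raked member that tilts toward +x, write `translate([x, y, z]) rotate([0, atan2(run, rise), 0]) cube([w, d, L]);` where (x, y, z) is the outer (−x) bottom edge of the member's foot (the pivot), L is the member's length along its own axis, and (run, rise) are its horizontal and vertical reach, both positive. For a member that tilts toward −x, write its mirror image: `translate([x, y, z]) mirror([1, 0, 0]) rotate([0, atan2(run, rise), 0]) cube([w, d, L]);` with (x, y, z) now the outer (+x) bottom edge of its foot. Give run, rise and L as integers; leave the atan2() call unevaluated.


// leg length = √(126² + 560²) = 574
// right-leg outer foot x = 2·126 + 88 = 340
// beam min-corner = (126, 0, 560)
translate([126, 0, 560]) cube([88, 1211, 87]);
translate([0, 51, 0]) rotate([0, atan2(126, 560), 0]) cube([31, 58, 574]);
translate([340, 51, 0]) mirror([1, 0, 0]) rotate([0, atan2(126, 560), 0]) cube([31, 58, 574]);
translate([0, 1102, 0]) rotate([0, atan2(126, 560), 0]) cube([31, 58, 574]);
translate([340, 1102, 0]) mirror([1, 0, 0]) rotate([0, atan2(126, 560), 0]) cube([31, 58, 574]);


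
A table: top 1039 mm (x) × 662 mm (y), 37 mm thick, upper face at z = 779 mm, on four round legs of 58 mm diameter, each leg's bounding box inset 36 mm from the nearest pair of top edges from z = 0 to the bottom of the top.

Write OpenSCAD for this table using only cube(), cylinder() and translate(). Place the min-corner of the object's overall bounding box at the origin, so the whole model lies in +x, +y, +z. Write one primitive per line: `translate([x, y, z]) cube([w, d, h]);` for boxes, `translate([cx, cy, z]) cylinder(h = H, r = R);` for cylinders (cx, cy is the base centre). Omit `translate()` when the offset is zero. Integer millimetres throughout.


translate([0, 0, 742]) cube([1039, 662, 37]);
translate([65, 65, 0]) cylinder(h = 742, r = 29);
translate([974, 65, 0]) cylinder(h = 742, r = 29);
translate([65, 597, 0]) cylinder(h = 742, r = 29);
translate([974, 597, 0]) cylinder(h = 742, r = 29);


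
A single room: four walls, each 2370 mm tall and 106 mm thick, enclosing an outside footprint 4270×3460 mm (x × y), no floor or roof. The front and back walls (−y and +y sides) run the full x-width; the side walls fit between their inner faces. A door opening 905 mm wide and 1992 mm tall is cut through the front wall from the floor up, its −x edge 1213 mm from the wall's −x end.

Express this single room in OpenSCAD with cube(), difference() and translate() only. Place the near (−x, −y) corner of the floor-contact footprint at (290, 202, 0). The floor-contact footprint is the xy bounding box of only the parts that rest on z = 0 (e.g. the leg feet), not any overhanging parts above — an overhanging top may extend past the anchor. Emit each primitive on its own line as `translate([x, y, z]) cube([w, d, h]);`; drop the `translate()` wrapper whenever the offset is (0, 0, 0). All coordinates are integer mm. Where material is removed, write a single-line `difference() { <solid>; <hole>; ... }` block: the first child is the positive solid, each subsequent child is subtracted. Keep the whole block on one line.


difference() { translate([290, 202, 0]) cube([4270, 106, 2370]); translate([1503, 202, 0]) cube([905, 106, 1992]); }
translate([290, 3556, 0]) cube([4270, 106, 2370]);
translate([290, 308, 0]) cube([106, 3248, 2370]);
translate([4454, 308, 0]) cube([106, 3248, 2370]);


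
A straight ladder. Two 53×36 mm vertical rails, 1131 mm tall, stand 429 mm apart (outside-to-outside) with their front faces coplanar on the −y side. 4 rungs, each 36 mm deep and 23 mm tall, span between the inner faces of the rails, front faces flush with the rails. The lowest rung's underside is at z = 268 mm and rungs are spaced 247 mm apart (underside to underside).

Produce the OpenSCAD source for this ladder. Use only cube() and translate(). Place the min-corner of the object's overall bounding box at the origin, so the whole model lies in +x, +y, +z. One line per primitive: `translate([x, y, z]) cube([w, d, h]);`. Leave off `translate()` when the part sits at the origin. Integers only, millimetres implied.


cube([53, 36, 1131]);
translate([376, 0, 0]) cube([53, 36, 1131]);
translate([53, 0, 268]) cube([323, 36, 23]);
translate([53, 0, 515]) cube([323, 36, 23]);
translate([53, 0, 762]) cube([323, 36, 23]);
translate([53, 0, 1009]) cube([323, 36, 23]);


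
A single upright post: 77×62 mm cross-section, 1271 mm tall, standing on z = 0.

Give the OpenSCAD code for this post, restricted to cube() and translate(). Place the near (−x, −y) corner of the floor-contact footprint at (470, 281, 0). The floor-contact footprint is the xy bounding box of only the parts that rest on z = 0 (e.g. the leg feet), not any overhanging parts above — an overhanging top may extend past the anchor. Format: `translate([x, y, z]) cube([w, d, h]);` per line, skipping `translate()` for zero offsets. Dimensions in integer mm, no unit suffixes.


translate([470, 281, 0]) cube([77, 62, 1271]);


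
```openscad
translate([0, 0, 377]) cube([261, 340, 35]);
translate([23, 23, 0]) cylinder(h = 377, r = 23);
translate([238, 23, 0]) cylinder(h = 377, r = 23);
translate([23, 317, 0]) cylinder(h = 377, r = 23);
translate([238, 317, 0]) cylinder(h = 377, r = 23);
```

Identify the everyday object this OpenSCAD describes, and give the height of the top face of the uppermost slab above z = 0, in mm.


A stool. The seat height is 412 mm.

A 261×340×35 slab at z = 377 on four corner cylinders — a stool. The seat top is 377 + 35 = 412 mm.


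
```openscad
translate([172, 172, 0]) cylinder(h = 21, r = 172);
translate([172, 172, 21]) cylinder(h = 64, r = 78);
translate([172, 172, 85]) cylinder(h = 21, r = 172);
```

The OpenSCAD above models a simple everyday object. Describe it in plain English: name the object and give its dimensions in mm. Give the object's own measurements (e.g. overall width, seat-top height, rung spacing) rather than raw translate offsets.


A spool: two coaxial disc flanges of radius 172 mm and thickness 21 mm, joined by a core cylinder of radius 78 mm and height 64 mm. The lower flange rests on z = 0 and the three cylinders share a vertical axis.


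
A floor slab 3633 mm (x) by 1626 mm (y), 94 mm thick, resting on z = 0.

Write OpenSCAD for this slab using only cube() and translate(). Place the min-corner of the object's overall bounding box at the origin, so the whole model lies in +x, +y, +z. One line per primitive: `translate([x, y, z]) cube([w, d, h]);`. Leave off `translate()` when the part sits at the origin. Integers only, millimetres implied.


cube([3633, 1626, 94]);


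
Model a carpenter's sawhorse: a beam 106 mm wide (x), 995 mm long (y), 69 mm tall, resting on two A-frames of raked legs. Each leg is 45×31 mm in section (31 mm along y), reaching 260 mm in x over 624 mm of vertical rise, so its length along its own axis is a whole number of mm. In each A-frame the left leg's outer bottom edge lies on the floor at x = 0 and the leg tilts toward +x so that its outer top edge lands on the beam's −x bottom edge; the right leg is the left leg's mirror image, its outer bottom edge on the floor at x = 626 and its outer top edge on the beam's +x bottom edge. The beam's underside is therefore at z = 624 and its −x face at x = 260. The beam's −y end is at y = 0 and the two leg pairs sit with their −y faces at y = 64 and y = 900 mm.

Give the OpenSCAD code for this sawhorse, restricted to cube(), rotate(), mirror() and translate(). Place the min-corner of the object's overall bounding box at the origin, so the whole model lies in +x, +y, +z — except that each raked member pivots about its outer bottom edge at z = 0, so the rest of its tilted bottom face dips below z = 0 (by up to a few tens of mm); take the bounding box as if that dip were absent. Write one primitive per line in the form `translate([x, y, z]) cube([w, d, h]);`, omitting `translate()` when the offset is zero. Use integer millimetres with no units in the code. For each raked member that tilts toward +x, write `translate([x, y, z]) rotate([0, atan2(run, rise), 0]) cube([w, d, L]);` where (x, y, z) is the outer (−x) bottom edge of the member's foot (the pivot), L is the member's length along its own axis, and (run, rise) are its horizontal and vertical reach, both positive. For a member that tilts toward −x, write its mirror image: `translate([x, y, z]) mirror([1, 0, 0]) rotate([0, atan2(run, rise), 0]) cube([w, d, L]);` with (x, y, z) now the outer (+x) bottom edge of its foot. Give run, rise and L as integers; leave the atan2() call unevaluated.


// leg length = √(260² + 624²) = 676
// right-leg outer foot x = 2·260 + 106 = 626
// beam min-corner = (260, 0, 624)
translate([260, 0, 624]) cube([106, 995, 69]);
translate([0, 64, 0]) rotate([0, atan2(260, 624), 0]) cube([45, 31, 676]);
translate([626, 64, 0]) mirror([1, 0, 0]) rotate([0, atan2(260, 624), 0]) cube([45, 31, 676]);
translate([0, 900, 0]) rotate([0, atan2(260, 624), 0]) cube([45, 31, 676]);
translate([626, 900, 0]) mirror([1, 0, 0]) rotate([0, atan2(260, 624), 0]) cube([45, 31, 676]);


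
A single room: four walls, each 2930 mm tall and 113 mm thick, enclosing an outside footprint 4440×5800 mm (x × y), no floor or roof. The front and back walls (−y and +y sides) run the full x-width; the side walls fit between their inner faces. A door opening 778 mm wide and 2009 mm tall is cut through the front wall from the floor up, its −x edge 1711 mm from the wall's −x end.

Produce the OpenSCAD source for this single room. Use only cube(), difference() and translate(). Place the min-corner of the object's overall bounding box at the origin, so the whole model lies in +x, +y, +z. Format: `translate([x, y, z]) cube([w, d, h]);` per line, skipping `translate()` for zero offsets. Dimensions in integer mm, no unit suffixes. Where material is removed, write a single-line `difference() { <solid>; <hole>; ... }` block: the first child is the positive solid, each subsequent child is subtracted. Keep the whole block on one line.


difference() { cube([4440, 113, 2930]); translate([1711, 0, 0]) cube([778, 113, 2009]); }
translate([0, 5687, 0]) cube([4440, 113, 2930]);
translate([0, 113, 0]) cube([113, 5574, 2930]);
translate([4327, 113, 0]) cube([113, 5574, 2930]);


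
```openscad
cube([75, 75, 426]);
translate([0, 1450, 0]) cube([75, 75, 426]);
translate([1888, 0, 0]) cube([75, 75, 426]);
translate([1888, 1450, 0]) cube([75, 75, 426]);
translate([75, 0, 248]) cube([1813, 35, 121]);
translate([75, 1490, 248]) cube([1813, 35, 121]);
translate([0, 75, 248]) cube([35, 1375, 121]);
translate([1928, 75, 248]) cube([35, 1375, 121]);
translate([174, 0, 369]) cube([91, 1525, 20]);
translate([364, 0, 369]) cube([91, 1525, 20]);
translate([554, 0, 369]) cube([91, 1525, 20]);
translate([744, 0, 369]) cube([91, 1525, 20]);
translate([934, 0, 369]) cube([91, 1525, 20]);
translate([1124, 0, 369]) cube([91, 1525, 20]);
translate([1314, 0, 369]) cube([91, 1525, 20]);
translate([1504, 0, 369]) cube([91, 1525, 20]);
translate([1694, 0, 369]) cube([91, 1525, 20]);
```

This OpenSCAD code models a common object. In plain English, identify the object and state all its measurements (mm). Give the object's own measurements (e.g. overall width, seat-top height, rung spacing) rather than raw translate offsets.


A bed frame 1963 mm long (x) by 1525 mm wide (y). Four 75×75 mm corner posts, 426 mm tall, at the corners of the footprint. Four rails of 35 mm thickness and 121 mm height run between adjacent posts with their undersides at z = 248 mm, their outer faces flush with the outside of the frame (the two x-running rails run between the posts' inner faces; the two y-running rails run between the posts' inner faces). 9 slats, each 91 mm wide (x) and 20 mm thick, lie across the top of the two x-running rails, running the full 1525 mm width of the frame in y; along x they sit between the end posts with a 99 mm gap after the −x posts and between neighbouring slats, leaving 103 mm before the +x posts.


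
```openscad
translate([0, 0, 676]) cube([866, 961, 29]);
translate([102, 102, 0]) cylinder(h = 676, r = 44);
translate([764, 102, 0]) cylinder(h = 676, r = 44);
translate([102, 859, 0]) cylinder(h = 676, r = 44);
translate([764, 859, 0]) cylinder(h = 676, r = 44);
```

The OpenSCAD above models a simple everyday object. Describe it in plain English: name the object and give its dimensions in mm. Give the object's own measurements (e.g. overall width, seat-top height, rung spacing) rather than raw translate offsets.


A rectangular dining table. The top is 866×961×29 mm with its upper surface at z = 705 mm. It stands on four round legs of 88 mm diameter, each leg's bounding box inset 58 mm from the nearest pair of top edges, running from the floor to the underside of the top.


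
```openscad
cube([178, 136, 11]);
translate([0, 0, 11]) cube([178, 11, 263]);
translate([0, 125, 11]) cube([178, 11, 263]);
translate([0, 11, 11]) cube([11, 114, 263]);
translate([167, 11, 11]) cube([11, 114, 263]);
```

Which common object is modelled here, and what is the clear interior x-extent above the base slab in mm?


An open box. The internal width is 156 mm.

A 178×136 base slab with four walls standing on it — an open box. The base is 178 mm wide and the walls are 11 mm thick, so the internal width is 178 − 2 × 11 = 156 mm.


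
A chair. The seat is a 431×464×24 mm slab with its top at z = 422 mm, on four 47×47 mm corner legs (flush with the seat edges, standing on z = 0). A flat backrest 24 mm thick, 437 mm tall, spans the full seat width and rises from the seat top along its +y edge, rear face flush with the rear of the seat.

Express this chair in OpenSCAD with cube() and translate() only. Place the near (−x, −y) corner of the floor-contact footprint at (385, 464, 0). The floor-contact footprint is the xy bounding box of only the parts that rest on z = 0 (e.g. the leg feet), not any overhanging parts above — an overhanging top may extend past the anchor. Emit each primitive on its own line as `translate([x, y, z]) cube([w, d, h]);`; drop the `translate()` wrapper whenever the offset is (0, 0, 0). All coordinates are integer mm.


translate([385, 464, 398]) cube([431, 464, 24]);
translate([385, 464, 0]) cube([47, 47, 398]);
translate([769, 464, 0]) cube([47, 47, 398]);
translate([385, 881, 0]) cube([47, 47, 398]);
translate([769, 881, 0]) cube([47, 47, 398]);
translate([385, 904, 422]) cube([431, 24, 437]);


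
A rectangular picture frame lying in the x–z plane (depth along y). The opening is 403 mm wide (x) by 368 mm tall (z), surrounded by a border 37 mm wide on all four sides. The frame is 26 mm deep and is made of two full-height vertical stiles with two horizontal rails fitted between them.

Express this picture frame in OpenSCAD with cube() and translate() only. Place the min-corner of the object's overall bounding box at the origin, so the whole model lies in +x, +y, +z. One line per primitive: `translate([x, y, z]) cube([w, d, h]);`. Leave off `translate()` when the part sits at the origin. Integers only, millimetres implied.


cube([37, 26, 442]);
translate([440, 0, 0]) cube([37, 26, 442]);
translate([37, 0, 0]) cube([403, 26, 37]);
translate([37, 0, 405]) cube([403, 26, 37]);


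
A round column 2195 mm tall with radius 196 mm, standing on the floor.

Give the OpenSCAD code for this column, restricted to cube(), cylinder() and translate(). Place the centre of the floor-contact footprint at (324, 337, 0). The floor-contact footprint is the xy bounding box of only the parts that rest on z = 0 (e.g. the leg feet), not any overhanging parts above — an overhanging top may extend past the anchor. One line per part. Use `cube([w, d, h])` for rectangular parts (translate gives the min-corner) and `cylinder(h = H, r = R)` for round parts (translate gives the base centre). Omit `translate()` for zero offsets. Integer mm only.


translate([324, 337, 0]) cylinder(h = 2195, r = 196);


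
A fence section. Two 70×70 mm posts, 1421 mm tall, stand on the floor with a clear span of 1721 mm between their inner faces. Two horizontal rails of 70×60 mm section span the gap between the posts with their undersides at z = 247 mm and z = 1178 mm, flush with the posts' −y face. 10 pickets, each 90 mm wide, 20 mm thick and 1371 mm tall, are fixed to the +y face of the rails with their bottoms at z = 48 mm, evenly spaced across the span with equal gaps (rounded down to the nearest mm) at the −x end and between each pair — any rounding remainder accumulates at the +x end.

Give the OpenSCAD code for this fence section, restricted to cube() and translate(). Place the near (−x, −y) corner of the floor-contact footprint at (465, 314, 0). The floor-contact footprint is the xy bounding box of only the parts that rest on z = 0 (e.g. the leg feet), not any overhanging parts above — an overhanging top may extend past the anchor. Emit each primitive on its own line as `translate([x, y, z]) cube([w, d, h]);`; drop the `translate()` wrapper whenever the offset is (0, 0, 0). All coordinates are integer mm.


translate([465, 314, 0]) cube([70, 70, 1421]);
translate([2256, 314, 0]) cube([70, 70, 1421]);
translate([535, 314, 247]) cube([1721, 70, 60]);
translate([535, 314, 1178]) cube([1721, 70, 60]);
translate([609, 384, 48]) cube([90, 20, 1371]);
translate([773, 384, 48]) cube([90, 20, 1371]);
translate([937, 384, 48]) cube([90, 20, 1371]);
translate([1101, 384, 48]) cube([90, 20, 1371]);
translate([1265, 384, 48]) cube([90, 20, 1371]);
translate([1429, 384, 48]) cube([90, 20, 1371]);
translate([1593, 384, 48]) cube([90, 20, 1371]);
translate([1757, 384, 48]) cube([90, 20, 1371]);
translate([1921, 384, 48]) cube([90, 20, 1371]);
translate([2085, 384, 48]) cube([90, 20, 1371]);


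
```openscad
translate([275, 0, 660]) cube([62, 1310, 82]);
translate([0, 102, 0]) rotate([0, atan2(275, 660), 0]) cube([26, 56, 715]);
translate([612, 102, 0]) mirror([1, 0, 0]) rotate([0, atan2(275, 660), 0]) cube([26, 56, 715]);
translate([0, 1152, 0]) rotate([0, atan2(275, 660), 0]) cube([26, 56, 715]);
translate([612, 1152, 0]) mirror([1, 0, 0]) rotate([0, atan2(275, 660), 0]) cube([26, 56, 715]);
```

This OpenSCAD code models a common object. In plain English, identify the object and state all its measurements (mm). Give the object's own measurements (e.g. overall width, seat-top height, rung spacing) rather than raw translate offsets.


A sawhorse. A 62×1310×82 mm beam (x, y, z) sits on two A-frame leg pairs. Each pair is two raked legs of 26×56 mm section (56 mm along y) splaying symmetrically in x. Each leg rises 660 mm vertically over 275 mm of horizontal reach and is 715 mm long along its own axis. Every leg's outer bottom edge rests on the floor and its outer top edge meets a bottom edge of the beam — the left legs (tilting toward +x) meet the beam's −x bottom edge, the right legs (their mirror images, tilting toward −x) meet its +x bottom edge — so the leg tops tuck under the beam, the beam's underside is 660 mm above the floor, and the feet are 612 mm apart outside-to-outside with the beam centred between them. The two leg pairs are set in 102 mm from either end of the beam.


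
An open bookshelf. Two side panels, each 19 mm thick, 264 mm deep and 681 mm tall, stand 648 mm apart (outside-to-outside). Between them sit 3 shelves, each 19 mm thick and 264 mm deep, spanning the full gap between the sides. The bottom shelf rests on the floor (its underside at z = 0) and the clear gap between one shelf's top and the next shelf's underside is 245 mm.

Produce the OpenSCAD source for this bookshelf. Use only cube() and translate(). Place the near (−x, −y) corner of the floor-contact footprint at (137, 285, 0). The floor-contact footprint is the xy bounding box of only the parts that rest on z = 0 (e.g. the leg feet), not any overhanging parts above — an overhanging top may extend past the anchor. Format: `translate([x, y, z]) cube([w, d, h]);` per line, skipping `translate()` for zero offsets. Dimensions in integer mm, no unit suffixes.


translate([137, 285, 0]) cube([19, 264, 681]);
translate([766, 285, 0]) cube([19, 264, 681]);
translate([156, 285, 0]) cube([610, 264, 19]);
translate([156, 285, 264]) cube([610, 264, 19]);
translate([156, 285, 528]) cube([610, 264, 19]);
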